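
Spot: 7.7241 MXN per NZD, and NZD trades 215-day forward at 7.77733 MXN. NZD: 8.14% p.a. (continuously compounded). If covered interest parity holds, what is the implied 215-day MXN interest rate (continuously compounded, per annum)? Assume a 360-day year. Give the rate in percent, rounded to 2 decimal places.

T = 215/360 years.
F/S = 7.77733/7.7241 = 1.0068914 = (growth of MXN) / (growth of NZD).
NZD growth factor: e^(0.0814×215/360) = 1.0498149.
So the MXN growth factor = 1.0570496.
r = ln(1.0570496)/(215/360) = 0.092899 → 9.29%.

9.29%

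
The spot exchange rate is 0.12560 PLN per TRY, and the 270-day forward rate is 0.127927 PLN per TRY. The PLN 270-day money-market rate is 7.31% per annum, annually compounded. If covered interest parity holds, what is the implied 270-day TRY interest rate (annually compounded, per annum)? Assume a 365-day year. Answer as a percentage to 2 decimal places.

4.68%

T = 270/365 years.
By CIP, F/S equals the PLN-to-TRY growth ratio: 0.127927/0.1256 = 1.0185271.
PLN growth factor: (1 + 0.0731)^(270/365) = 1.0535747.
So the TRY growth factor = 1.0344101.
r = 1.0344101^(365/270) − 1 = 0.046797 → 4.68%.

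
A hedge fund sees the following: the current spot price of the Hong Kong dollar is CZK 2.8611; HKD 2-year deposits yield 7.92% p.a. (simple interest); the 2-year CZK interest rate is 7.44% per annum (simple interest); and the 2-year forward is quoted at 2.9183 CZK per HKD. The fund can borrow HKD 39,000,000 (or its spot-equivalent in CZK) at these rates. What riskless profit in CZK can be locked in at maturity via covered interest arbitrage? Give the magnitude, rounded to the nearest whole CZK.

CZK 3,655,355

T = 2 years.
Keep in HKD, deliver into the forward: 39,000,000·1.158400·2.9183 = CZK 131,841,790.08.
Swap to CZK now, deposit: 39,000,000·2.8611·1.148800 = CZK 128,186,435.52.
The quoted forward overvalues HKD, so borrow CZK, buy HKD at spot, deposit the HKD at 7.92%, and sell the proceeds forward at 2.9183.
Profit = 131,841,790.08 − 128,186,435.52 = CZK 3,655,355.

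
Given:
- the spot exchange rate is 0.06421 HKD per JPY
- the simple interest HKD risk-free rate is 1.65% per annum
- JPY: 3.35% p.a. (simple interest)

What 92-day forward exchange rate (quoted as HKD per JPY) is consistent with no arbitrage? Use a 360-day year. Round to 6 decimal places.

T = 92/360 years.
Growth of 1 HKD over T: 1 + 0.0165×92/360 = 1.0042167.
JPY growth factor: 1 + 0.0335×92/360 = 1.0085611.
CIP: F = S · (grow HKD)/(grow JPY) = 0.06421 × 1.0042167/1.0085611 = 0.06393341 HKD per JPY.

0.063933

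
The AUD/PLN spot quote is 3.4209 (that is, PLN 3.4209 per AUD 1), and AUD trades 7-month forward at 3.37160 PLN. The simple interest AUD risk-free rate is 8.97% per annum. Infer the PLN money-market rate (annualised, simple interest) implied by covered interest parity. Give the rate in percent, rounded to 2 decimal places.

T = 7/12 years.
F/S = 3.3716/3.4209 = 0.9855886 = (growth of PLN) / (growth of AUD).
AUD growth factor: 1 + 0.0897×7/12 = 1.052325.
That pins the PLN growth at 1.0371595.
(1.0371595 − 1)/T = 0.063702, i.e. 6.37%.

6.37%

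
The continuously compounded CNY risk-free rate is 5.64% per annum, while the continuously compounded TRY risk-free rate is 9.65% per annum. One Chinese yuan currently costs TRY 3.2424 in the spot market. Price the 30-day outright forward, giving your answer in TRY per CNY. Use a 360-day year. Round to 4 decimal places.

3.2533

T = 30/360 years.
TRY growth factor: e^(0.0965×30/360) = 1.0080741.
CNY accumulates by e^(0.0564×30/360) = 1.0047111.
CIP: F = S · (grow TRY)/(grow CNY) = 3.2424 × 1.0080741/1.0047111 = 3.253253 TRY per CNY.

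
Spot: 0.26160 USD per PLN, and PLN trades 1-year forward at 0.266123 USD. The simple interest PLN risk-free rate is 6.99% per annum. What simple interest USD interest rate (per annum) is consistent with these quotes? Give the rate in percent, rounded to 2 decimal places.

8.84%

T = 1 year.
CIP gives F = S · g_USD/g_PLN, so g_USD/g_PLN = 0.266123/0.2616 = 1.0172898.
PLN growth factor: 1 + 0.0699×1 = 1.069900.
That pins the USD growth at 1.0883984.
(1.0883984 − 1)/T = 0.088398, i.e. 8.84%.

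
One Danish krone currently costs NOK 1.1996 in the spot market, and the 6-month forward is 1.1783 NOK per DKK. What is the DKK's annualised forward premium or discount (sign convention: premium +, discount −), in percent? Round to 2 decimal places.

T = 6/12 years.
DKK trades forward at -1.77559% vs spot over the period.
Per annum: -0.0177559 / (6/12) = -0.035512 = -3.55%.

-3.55%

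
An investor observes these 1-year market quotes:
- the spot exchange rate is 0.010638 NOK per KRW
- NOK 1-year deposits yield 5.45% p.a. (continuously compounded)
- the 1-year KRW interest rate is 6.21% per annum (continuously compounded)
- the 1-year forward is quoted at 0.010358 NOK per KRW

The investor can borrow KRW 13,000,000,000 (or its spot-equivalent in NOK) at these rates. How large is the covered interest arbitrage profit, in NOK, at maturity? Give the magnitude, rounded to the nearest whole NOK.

NOK 2,759,076

T = 1 year.
Keep in KRW, deliver into the forward: 13,000,000,000·1.06406874628·0.010358 = NOK 143,281,112.96.
Swap to NOK now, deposit: 13,000,000,000·0.010638·1.05601247641 = NOK 146,040,189.41.
The quoted forward undervalues KRW, so borrow KRW, convert to NOK at spot, deposit the NOK at 5.45%, and buy KRW forward at 0.010358 to cover the loan.
The gap between the two covered legs is NOK 2,759,076.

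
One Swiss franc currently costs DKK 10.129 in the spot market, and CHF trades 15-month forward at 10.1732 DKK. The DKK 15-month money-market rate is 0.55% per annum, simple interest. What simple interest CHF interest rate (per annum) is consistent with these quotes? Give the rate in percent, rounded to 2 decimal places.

T = 15/12 years.
F/S = 10.1732/10.129 = 1.0043637 = (growth of DKK) / (growth of CHF).
The DKK side grows by 1 + 0.0055×15/12 = 1.006875.
That pins the CHF growth at 1.0025004.
(1.0025004 − 1)/T = 0.002000, i.e. 0.20%.

0.20%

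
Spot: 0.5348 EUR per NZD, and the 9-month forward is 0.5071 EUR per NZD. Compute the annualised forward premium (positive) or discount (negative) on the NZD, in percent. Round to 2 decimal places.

-6.91%

T = 9/12 years.
Period premium: (0.5071 − 0.5348)/0.5348 = -0.0517951.
×(1/T) gives -6.91% p.a.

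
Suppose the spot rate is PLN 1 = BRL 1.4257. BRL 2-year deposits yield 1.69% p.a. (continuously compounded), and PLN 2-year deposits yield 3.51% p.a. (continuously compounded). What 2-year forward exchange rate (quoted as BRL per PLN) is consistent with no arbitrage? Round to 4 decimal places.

T = 2 years.
BRL accumulates by e^(0.0169×2) = 1.0343777.
Growth of 1 PLN over T: e^(0.0351×2) = 1.0727227.
CIP: F = S · (grow BRL)/(grow PLN) = 1.4257 × 1.0343777/1.0727227 = 1.374738 BRL per PLN.

1.3747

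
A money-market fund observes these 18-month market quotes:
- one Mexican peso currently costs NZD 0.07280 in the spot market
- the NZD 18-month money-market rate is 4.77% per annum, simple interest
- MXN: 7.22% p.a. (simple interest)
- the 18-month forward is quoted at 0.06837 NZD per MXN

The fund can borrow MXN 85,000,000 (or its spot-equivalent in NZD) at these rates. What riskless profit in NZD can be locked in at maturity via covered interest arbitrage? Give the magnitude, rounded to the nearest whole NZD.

NZD 189,921

T = 18/12 years.
Invest the MXN and cover forward: 85,000,000 × 1.108300 × 0.06837 = NZD 6,440,830.04.
Convert at spot and invest in NZD: 85,000,000 × 0.07280 × 1.071550 = NZD 6,630,751.40.
The quoted forward undervalues MXN, so borrow MXN, convert to NZD at spot, deposit the NZD at 4.77%, and buy MXN forward at 0.06837 to cover the loan.
Profit = 6,630,751.40 − 6,440,830.04 = NZD 189,921.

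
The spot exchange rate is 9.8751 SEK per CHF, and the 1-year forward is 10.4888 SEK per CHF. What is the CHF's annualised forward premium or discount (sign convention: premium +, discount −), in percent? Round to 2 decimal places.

T = 1 year.
(F − S)/S = (10.4888 − 9.8751)/9.8751 = 0.0621462.
Annualise by dividing by T: 0.0621462 / 1 = 0.062146 → 6.21%.

+6.21%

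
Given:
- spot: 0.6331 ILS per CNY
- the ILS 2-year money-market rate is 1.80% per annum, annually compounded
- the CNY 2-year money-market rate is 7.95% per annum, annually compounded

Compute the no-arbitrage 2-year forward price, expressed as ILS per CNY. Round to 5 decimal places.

T = 2 years.
Growth of 1 ILS over T: (1 + 0.0180)^2 = 1.036324.
CNY growth factor: (1 + 0.0795)^2 = 1.1653202.
Forward (ILS per CNY) = 0.6331 × 1.036324 / 1.1653202 = 0.5630184.

0.56302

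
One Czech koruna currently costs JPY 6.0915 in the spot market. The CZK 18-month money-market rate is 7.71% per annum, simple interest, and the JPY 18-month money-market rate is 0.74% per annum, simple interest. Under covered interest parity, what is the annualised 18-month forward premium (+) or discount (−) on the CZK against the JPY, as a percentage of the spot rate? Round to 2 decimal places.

T = 18/12 years.
F = S · g_JPY/g_CZK = 6.0915 × 1.011100/1.115650 = 5.5206522.
(F − S)/S ÷ T = (5.5206522 − 6.0915)/6.0915/(18/12) = -0.062475 → -6.25%.

-6.25%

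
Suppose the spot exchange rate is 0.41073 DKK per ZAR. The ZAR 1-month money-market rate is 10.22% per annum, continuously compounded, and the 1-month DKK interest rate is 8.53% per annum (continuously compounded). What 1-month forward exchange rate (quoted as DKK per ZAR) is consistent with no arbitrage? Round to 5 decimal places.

0.41015

T = 1/12 years.
Growth of 1 DKK over T: e^(0.0853×1/12) = 1.0071337.
ZAR accumulates by e^(0.1022×1/12) = 1.008553.
CIP: F = S · (grow DKK)/(grow ZAR) = 0.41073 × 1.0071337/1.008553 = 0.4101520 DKK per ZAR.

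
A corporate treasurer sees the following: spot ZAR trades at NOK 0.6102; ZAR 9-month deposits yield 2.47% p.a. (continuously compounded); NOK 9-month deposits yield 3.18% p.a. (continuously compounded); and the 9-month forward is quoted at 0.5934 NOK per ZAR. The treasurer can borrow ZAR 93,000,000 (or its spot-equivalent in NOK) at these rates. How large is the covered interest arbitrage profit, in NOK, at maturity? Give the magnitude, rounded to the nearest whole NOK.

NOK 1,900,271

T = 9/12 years.
Invest the ZAR and cover forward: 93,000,000 × 1.0186976523 × 0.5934 = NOK 56,218,052.38.
Convert at spot and invest in NOK: 93,000,000 × 0.6102 × 1.0241366859 = NOK 58,118,323.13.
The quoted forward undervalues ZAR, so borrow ZAR, convert to NOK at spot, deposit the NOK at 3.18%, and buy ZAR forward at 0.5934 to cover the loan.
Profit = 58,118,323.13 − 56,218,052.38 = NOK 1,900,271.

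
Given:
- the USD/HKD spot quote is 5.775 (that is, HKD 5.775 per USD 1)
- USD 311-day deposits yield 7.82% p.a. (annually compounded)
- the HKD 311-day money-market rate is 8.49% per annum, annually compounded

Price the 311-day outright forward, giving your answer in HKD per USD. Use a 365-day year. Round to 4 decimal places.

T = 311/365 years.
HKD growth factor: (1 + 0.0849)^(311/365) = 1.0718993.
USD accumulates by (1 + 0.0782)^(311/365) = 1.0662563.
CIP: F = S · (grow HKD)/(grow USD) = 5.775 × 1.0718993/1.0662563 = 5.805563 HKD per USD.

5.8056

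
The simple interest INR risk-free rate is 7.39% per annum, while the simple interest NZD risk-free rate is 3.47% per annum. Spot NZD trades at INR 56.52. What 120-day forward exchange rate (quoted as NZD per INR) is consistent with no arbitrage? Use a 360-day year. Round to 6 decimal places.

T = 120/360 years.
INR accumulates by 1 + 0.0739×120/360 = 1.0246333.
Growth of 1 NZD over T: 1 + 0.0347×120/360 = 1.0115667.
Forward (INR per NZD) = 56.52 × 1.0246333 / 1.0115667 = 57.25008.
Quoted the other way: 1/57.25008 = 0.017467 NZD per INR.

0.017467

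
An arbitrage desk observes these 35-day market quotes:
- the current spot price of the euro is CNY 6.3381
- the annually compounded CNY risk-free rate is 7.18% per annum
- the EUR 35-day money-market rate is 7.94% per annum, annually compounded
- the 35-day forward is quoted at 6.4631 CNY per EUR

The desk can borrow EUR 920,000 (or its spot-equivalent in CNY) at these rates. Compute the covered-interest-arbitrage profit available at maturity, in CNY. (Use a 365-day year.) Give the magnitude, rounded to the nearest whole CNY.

CNY 119,824

T = 35/365 years.
Keep in EUR, deliver into the forward: 920,000·1.007353443·6.4631 = CNY 5,989,775.95.
Swap to CNY now, deposit: 920,000·6.3381·1.006671145 = CNY 5,869,951.79.
The quoted forward overvalues EUR, so borrow CNY, buy EUR at spot, deposit the EUR at 7.94%, and sell the proceeds forward at 6.4631.
Arbitrage profit = |5,989,775.95 − 5,869,951.79| = CNY 119,824.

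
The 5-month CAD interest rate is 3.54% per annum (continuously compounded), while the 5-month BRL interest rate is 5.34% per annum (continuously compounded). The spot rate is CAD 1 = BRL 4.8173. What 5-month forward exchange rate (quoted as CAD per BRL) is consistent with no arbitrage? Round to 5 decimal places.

T = 5/12 years.
Growth of 1 BRL over T: e^(0.0534×5/12) = 1.0224994.
Growth of 1 CAD over T: e^(0.0354×5/12) = 1.0148593.
So F = 4.8173 × 1.0224994 / 1.0148593 = 4.853566 (BRL/CAD).
Quoted the other way: 1/4.853566 = 0.20603 CAD per BRL.

0.20603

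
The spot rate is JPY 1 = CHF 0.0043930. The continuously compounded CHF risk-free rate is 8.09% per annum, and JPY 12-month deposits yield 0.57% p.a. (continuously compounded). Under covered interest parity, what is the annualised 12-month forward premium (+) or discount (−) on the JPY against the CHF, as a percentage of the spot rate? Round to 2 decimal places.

T = 1 year.
No-arbitrage forward: 0.004393 × 1.0842625 / 1.0057163 = 0.0047360922 CHF/JPY.
Annualised premium = (F − S)/S × (1/T) = (0.0047360922 − 0.004393)/0.004393 ÷ 1 = 7.81%.

+7.81%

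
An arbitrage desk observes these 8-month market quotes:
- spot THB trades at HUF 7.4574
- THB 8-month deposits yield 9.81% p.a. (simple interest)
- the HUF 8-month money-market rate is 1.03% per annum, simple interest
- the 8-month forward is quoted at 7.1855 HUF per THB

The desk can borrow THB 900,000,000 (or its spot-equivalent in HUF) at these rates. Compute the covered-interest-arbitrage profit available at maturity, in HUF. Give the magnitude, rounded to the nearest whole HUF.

HUF 132,141,798

T = 8/12 years.
Invest the THB and cover forward: 900,000,000 × 1.065400 × 7.1855 = HUF 6,889,888,530.00.
Convert at spot and invest in HUF: 900,000,000 × 7.4574 × 1.006866666667 = HUF 6,757,746,732.00.
The quoted forward overvalues THB, so borrow HUF, buy THB at spot, deposit the THB at 9.81%, and sell the proceeds forward at 7.1855.
Profit = 6,889,888,530.00 − 6,757,746,732.00 = HUF 132,141,798.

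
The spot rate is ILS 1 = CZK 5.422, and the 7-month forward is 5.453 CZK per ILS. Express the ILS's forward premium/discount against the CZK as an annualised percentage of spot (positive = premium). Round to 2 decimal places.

T = 7/12 years.
ILS trades forward at +0.57174% vs spot over the period.
Annualise by dividing by T: 0.0057174 / (7/12) = 0.009801 → 0.98%.

+0.98%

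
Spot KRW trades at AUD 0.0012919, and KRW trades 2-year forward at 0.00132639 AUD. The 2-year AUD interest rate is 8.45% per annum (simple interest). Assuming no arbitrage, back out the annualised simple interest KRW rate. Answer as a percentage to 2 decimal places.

6.93%

T = 2 years.
CIP gives F = S · g_AUD/g_KRW, so g_AUD/g_KRW = 0.00132639/0.0012919 = 1.0266971.
The AUD side grows by 1 + 0.0845×2 = 1.169000.
Hence g_KRW = 1.1386026.
r = (1.1386026 − 1)/2 = 0.069301 → 6.93%.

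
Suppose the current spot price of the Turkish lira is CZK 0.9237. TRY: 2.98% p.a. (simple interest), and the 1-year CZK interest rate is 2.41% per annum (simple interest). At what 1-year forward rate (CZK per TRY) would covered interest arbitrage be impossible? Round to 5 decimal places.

T = 1 year.
CZK accumulates by 1 + 0.0241×1 = 1.024100.
TRY growth factor: 1 + 0.0298×1 = 1.029800.
Forward (CZK per TRY) = 0.9237 × 1.024100 / 1.029800 = 0.9185873.

0.91859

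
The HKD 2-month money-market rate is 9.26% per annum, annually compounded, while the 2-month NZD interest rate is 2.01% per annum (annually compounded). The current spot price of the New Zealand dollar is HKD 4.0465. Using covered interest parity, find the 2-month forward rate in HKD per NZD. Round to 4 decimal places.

T = 2/12 years.
HKD accumulates by (1 + 0.0926)^(2/12) = 1.0148695.
NZD accumulates by (1 + 0.0201)^(2/12) = 1.0033223.
Forward (HKD per NZD) = 4.0465 × 1.0148695 / 1.0033223 = 4.093071.

4.0931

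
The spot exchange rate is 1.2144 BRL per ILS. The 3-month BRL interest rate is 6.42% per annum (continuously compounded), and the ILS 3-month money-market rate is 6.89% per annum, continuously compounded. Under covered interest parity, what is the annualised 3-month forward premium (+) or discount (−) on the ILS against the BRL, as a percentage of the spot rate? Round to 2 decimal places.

-0.47%

T = 3/12 years.
CIP forward (BRL per ILS) = 1.2144 × 1.0161795/1.0173742 = 1.2129739.
(F − S)/S ÷ T = (1.2129739 − 1.2144)/1.2144/(3/12) = -0.004697 → -0.47%.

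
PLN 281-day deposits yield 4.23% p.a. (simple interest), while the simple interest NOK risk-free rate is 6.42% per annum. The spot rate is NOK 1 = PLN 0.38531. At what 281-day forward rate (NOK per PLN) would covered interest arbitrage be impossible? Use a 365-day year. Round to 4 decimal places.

T = 281/365 years.
PLN growth factor: 1 + 0.0423×281/365 = 1.0325652.
NOK accumulates by 1 + 0.0642×281/365 = 1.0494252.
So F = 0.38531 × 1.0325652 / 1.0494252 = 0.3791196 (PLN/NOK).
Quoted the other way: 1/0.3791196 = 2.6377 NOK per PLN.

2.6377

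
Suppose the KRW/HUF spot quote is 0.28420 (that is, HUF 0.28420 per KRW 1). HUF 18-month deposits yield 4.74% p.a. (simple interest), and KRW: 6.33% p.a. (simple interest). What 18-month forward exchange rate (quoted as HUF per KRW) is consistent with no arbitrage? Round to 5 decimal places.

0.27801

T = 18/12 years.
HUF growth factor: 1 + 0.0474×18/12 = 1.071100.
Growth of 1 KRW over T: 1 + 0.0633×18/12 = 1.094950.
CIP: F = S · (grow HUF)/(grow KRW) = 0.2842 × 1.071100/1.094950 = 0.2780096 HUF per KRW.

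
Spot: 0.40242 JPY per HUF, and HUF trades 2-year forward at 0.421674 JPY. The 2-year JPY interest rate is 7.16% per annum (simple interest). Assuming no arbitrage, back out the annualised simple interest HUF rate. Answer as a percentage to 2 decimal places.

T = 2 years.
F/S = 0.421674/0.40242 = 1.0478455 = (growth of JPY) / (growth of HUF).
The JPY side grows by 1 + 0.0716×2 = 1.143200.
Hence g_HUF = 1.0910005.
(1.0910005 − 1)/T = 0.045500, i.e. 4.55%.

4.55%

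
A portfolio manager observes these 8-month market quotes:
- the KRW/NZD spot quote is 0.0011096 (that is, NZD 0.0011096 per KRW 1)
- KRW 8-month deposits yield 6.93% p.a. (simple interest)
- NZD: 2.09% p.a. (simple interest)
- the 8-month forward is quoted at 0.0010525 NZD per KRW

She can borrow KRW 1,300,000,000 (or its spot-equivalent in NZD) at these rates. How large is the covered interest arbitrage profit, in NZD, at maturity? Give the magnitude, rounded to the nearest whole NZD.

NZD 31,115

T = 8/12 years.
Invest the KRW and cover forward: 1,300,000,000 × 1.046200 × 0.0010525 = NZD 1,431,463.15.
Convert at spot and invest in NZD: 1,300,000,000 × 0.0011096 × 1.013933333 = NZD 1,462,578.55.
The quoted forward undervalues KRW, so borrow KRW, convert to NZD at spot, deposit the NZD at 2.09%, and buy KRW forward at 0.0010525 to cover the loan.
Profit = 1,462,578.55 − 1,431,463.15 = NZD 31,115.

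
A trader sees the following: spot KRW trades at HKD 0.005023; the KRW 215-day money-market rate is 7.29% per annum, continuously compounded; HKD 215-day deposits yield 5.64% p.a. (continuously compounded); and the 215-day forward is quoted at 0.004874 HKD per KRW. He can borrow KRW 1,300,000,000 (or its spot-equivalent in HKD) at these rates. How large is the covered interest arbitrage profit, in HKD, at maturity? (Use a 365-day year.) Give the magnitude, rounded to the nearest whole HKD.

T = 215/365 years.
Route A — deposit KRW, sell forward: 1,300,000,000 × 1.043876404 × 0.004874 = HKD 6,614,209.67.
Route B — convert at spot, deposit HKD: 1,300,000,000 × 0.005023 × 1.033779928 = HKD 6,750,479.55.
The quoted forward undervalues KRW, so borrow KRW, convert to HKD at spot, deposit the HKD at 5.64%, and buy KRW forward at 0.004874 to cover the loan.
Arbitrage profit = |6,614,209.67 − 6,750,479.55| = HKD 136,270.

HKD 136,270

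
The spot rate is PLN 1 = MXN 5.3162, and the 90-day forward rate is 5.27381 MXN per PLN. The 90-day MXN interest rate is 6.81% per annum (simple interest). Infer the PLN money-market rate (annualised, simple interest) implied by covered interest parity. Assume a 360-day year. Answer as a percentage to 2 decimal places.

T = 90/360 years.
F/S = 5.27381/5.3162 = 0.9920263 = (growth of MXN) / (growth of PLN).
MXN growth factor: 1 + 0.0681×90/360 = 1.017025.
So the PLN growth factor = 1.0251996.
r = (1.0251996 − 1)/(90/360) = 0.100798 → 10.08%.

10.08%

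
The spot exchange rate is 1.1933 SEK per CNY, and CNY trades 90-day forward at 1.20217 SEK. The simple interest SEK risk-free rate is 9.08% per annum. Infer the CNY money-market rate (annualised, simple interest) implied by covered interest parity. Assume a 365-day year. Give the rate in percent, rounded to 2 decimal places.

6.02%

T = 90/365 years.
F/S = 1.20217/1.1933 = 1.0074332 = (growth of SEK) / (growth of CNY).
SEK growth factor: 1 + 0.0908×90/365 = 1.022389.
Hence g_CNY = 1.0148455.
(1.0148455 − 1)/T = 0.060207, i.e. 6.02%.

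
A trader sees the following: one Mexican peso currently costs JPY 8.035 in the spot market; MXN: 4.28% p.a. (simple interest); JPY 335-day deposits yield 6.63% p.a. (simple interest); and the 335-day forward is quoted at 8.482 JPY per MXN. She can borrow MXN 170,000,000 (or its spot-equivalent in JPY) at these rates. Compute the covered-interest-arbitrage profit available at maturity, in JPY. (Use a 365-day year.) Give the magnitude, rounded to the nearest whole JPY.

T = 335/365 years.
Route A — deposit MXN, sell forward: 170,000,000 × 1.039282191781 × 8.482 = JPY 1,498,582,563.62.
Route B — convert at spot, deposit JPY: 170,000,000 × 8.035 × 1.060850684932 = JPY 1,449,068,993.08.
The quoted forward overvalues MXN, so borrow JPY, buy MXN at spot, deposit the MXN at 4.28%, and sell the proceeds forward at 8.482.
Profit = 1,498,582,563.62 − 1,449,068,993.08 = JPY 49,513,571.

JPY 49,513,571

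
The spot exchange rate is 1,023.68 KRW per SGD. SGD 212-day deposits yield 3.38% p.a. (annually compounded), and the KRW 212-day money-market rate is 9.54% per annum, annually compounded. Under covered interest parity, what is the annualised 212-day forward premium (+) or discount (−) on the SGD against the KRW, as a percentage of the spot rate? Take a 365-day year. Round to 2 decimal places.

T = 212/365 years.
F = S · g_KRW/g_SGD = 1023.68 × 1.0543498/1.0194949 = 1058.67798.
Annualised premium = (F − S)/S × (1/T) = (1058.67798 − 1023.68)/1023.68 ÷ (212/365) = 5.89%.

+5.89%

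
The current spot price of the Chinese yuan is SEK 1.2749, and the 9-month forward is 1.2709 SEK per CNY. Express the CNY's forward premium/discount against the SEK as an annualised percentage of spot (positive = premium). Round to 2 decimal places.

T = 9/12 years.
(F − S)/S = (1.2709 − 1.2749)/1.2749 = -0.0031375.
Annualise by dividing by T: -0.0031375 / (9/12) = -0.004183 → -0.42%.

-0.42%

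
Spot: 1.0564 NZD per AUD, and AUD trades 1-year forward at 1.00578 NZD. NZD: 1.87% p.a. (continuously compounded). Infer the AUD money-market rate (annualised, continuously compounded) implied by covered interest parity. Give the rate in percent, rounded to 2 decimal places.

6.78%

T = 1 year.
CIP gives F = S · g_NZD/g_AUD, so g_NZD/g_AUD = 1.00578/1.0564 = 0.9520825.
NZD growth factor: e^(0.0187×1) = 1.0188759.
So the AUD growth factor = 1.0701551.
r = ln(1.0701551)/1 = 0.067804 → 6.78%.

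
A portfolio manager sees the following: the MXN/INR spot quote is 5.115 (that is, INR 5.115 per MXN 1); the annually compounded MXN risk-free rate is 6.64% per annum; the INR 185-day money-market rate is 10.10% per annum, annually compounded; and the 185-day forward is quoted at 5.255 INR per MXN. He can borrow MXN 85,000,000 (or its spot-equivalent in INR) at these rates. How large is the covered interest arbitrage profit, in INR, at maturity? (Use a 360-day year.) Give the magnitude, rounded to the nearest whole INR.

INR 4,865,178

T = 185/360 years.
Route A — deposit MXN, sell forward: 85,000,000 × 1.03358892668 × 5.255 = INR 461,678,333.82.
Route B — convert at spot, deposit INR: 85,000,000 × 5.115 × 1.05068864534 = INR 456,813,155.78.
The quoted forward overvalues MXN, so borrow INR, buy MXN at spot, deposit the MXN at 6.64%, and sell the proceeds forward at 5.255.
Profit = 461,678,333.82 − 456,813,155.78 = INR 4,865,178.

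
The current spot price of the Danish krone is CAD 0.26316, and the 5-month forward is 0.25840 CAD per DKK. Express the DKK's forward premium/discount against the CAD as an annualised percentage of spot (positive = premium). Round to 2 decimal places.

-4.34%

T = 5/12 years.
Period premium: (0.25840 − 0.26316)/0.26316 = -0.0180879.
×(1/T) gives -4.34% p.a.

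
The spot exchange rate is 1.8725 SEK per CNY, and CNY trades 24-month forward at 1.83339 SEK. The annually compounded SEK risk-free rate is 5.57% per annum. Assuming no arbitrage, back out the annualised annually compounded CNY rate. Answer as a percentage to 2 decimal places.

6.69%

T = 2 years.
F/S = 1.83339/1.8725 = 0.9791135 = (growth of SEK) / (growth of CNY).
SEK growth factor: (1 + 0.0557)^2 = 1.1145025.
So the CNY growth factor = 1.1382771.
r = 1.1382771^(1/2) − 1 = 0.066901 → 6.69%.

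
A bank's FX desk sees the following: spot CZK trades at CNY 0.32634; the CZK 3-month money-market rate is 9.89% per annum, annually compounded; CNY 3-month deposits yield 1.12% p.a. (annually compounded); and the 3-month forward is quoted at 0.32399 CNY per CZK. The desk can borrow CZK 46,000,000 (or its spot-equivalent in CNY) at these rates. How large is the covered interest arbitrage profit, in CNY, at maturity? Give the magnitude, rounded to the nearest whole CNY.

T = 3/12 years.
Route A — deposit CZK, sell forward: 46,000,000 × 1.0238575646 × 0.32399 = CNY 15,259,102.17.
Route B — convert at spot, deposit CNY: 46,000,000 × 0.32634 × 1.0027883162 = CNY 15,053,497.20.
The quoted forward overvalues CZK, so borrow CNY, buy CZK at spot, deposit the CZK at 9.89%, and sell the proceeds forward at 0.32399.
The gap between the two covered legs is CNY 205,605.

CNY 205,605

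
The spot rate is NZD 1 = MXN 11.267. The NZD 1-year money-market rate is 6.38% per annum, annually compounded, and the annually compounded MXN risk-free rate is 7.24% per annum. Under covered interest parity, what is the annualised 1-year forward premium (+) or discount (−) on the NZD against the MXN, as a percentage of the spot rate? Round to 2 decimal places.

T = 1 year.
F = S · g_MXN/g_NZD = 11.267 × 1.072400/1.063800 = 11.358085.
Annualised premium = (F − S)/S × (1/T) = (11.358085 − 11.267)/11.267 ÷ 1 = 0.81%.

+0.81%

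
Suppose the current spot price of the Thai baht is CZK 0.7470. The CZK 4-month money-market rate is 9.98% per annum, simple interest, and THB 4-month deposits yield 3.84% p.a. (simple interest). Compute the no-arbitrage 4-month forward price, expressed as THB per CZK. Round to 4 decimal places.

1.3122

T = 4/12 years.
CZK growth factor: 1 + 0.0998×4/12 = 1.0332667.
THB accumulates by 1 + 0.0384×4/12 = 1.012800.
CIP: F = S · (grow CZK)/(grow THB) = 0.747 × 1.0332667/1.012800 = 0.7620954 CZK per THB.
Quoted the other way: 1/0.7620954 = 1.3122 THB per CZK.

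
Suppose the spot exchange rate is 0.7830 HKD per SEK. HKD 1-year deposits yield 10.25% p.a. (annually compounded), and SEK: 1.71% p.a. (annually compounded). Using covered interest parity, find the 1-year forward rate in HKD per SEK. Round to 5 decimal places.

0.84874

T = 1 year.
Growth of 1 HKD over T: (1 + 0.1025)^1 = 1.102500.
SEK accumulates by (1 + 0.0171)^1 = 1.017100.
CIP: F = S · (grow HKD)/(grow SEK) = 0.783 × 1.102500/1.017100 = 0.8487440 HKD per SEK.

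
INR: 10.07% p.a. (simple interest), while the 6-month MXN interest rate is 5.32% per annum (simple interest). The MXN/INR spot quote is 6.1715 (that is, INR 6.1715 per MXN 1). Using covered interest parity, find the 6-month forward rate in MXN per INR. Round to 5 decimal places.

T = 6/12 years.
Growth of 1 INR over T: 1 + 0.1007×6/12 = 1.050350.
MXN growth factor: 1 + 0.0532×6/12 = 1.026600.
Forward (INR per MXN) = 6.1715 × 1.050350 / 1.026600 = 6.314275.
Quoted the other way: 1/6.314275 = 0.15837 MXN per INR.

0.15837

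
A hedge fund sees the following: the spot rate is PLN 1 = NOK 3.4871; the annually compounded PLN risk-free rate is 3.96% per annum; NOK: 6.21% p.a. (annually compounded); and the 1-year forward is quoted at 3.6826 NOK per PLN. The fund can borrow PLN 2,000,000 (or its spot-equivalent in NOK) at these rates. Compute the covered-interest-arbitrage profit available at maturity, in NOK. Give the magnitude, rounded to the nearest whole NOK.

T = 1 year.
Invest the PLN and cover forward: 2,000,000 × 1.039600 × 3.6826 = NOK 7,656,861.92.
Convert at spot and invest in NOK: 2,000,000 × 3.4871 × 1.062100 = NOK 7,407,297.82.
The quoted forward overvalues PLN, so borrow NOK, buy PLN at spot, deposit the PLN at 3.96%, and sell the proceeds forward at 3.6826.
Arbitrage profit = |7,656,861.92 − 7,407,297.82| = NOK 249,564.

NOK 249,564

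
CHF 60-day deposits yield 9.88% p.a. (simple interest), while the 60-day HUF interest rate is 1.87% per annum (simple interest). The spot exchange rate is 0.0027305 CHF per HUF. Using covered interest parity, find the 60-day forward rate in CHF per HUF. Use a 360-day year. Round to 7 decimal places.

T = 60/360 years.
CHF accumulates by 1 + 0.0988×60/360 = 1.0164667.
HUF accumulates by 1 + 0.0187×60/360 = 1.0031167.
So F = 0.0027305 × 1.0164667 / 1.0031167 = 0.002766839 (CHF/HUF).

0.0027668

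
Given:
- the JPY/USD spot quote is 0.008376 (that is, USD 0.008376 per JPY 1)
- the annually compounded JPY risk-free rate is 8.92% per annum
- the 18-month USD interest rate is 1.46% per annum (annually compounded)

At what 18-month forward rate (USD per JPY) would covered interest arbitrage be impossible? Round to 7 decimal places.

T = 18/12 years.
USD growth factor: (1 + 0.0146)^(18/12) = 1.0219797.
JPY accumulates by (1 + 0.0892)^(18/12) = 1.1367408.
So F = 0.008376 × 1.0219797 / 1.1367408 = 0.007530390 (USD/JPY).

0.0075304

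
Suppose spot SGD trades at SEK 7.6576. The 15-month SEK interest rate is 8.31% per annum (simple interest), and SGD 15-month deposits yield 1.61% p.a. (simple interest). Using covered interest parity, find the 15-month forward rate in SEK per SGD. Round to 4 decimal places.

8.2863

T = 15/12 years.
SEK accumulates by 1 + 0.0831×15/12 = 1.103875.
SGD accumulates by 1 + 0.0161×15/12 = 1.020125.
CIP: F = S · (grow SEK)/(grow SGD) = 7.6576 × 1.103875/1.020125 = 8.286272 SEK per SGD.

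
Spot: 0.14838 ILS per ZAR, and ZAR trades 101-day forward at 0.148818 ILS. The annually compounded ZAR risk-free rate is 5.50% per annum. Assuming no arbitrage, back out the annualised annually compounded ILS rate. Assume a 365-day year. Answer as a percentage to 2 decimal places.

6.63%

T = 101/365 years.
CIP gives F = S · g_ILS/g_ZAR, so g_ILS/g_ZAR = 0.148818/0.14838 = 1.0029519.
ZAR growth factor: (1 + 0.0550)^(101/365) = 1.0149257.
That pins the ILS growth at 1.0179217.
Annualise: 1.0179217^(365/101) − 1 = 0.066298 = 6.63%.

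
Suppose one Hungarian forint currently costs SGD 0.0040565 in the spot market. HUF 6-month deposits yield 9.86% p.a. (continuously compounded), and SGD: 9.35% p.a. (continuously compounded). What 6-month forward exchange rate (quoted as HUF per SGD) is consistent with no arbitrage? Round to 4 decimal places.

247.1474

T = 6/12 years.
SGD accumulates by e^(0.0935×6/12) = 1.047860011.
HUF growth factor: e^(0.0986×6/12) = 1.050535464.
CIP: F = S · (grow SGD)/(grow HUF) = 0.0040565 × 1.047860011/1.050535464 = 0.00404616910 SGD per HUF.
Quoted the other way: 1/0.00404616910 = 247.1474 HUF per SGD.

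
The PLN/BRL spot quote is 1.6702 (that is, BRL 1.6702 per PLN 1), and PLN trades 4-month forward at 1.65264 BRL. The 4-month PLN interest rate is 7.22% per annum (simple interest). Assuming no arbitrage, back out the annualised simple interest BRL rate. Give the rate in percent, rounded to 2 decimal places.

3.99%

T = 4/12 years.
F/S = 1.65264/1.6702 = 0.9894863 = (growth of BRL) / (growth of PLN).
The PLN side grows by 1 + 0.0722×4/12 = 1.0240667.
That pins the BRL growth at 1.013300.
(1.013300 − 1)/T = 0.039900, i.e. 3.99%.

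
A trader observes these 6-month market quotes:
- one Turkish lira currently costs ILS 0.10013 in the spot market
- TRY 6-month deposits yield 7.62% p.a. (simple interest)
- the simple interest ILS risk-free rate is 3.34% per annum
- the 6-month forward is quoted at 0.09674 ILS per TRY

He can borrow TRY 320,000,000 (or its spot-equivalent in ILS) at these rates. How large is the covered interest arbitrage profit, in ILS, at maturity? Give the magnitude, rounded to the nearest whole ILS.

ILS 440,441

T = 6/12 years.
Invest the TRY and cover forward: 320,000,000 × 1.038100 × 0.09674 = ILS 32,136,254.08.
Convert at spot and invest in ILS: 320,000,000 × 0.10013 × 1.016700 = ILS 32,576,694.72.
The quoted forward undervalues TRY, so borrow TRY, convert to ILS at spot, deposit the ILS at 3.34%, and buy TRY forward at 0.09674 to cover the loan.
Profit = 32,576,694.72 − 32,136,254.08 = ILS 440,441.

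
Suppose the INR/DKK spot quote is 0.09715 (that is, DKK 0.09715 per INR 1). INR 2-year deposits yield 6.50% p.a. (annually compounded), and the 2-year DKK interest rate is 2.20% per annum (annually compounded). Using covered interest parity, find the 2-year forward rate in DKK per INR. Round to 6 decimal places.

0.089463

T = 2 years.
DKK accumulates by (1 + 0.0220)^2 = 1.044484.
Growth of 1 INR over T: (1 + 0.0650)^2 = 1.134225.
So F = 0.09715 × 1.044484 / 1.134225 = 0.08946340 (DKK/INR).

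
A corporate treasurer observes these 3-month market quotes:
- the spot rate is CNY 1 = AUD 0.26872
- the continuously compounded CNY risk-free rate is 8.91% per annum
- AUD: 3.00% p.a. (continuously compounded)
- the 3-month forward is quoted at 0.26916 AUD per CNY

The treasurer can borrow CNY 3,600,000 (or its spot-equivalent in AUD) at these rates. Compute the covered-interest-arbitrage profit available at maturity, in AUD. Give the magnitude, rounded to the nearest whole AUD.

T = 3/12 years.
Keep in CNY, deliver into the forward: 3,600,000·1.02252494·0.26916 = AUD 990,802.13.
Swap to AUD now, deposit: 3,600,000·0.26872·1.0075282 = AUD 974,674.72.
The quoted forward overvalues CNY, so borrow AUD, buy CNY at spot, deposit the CNY at 8.91%, and sell the proceeds forward at 0.26916.
The gap between the two covered legs is AUD 16,127.

AUD 16,127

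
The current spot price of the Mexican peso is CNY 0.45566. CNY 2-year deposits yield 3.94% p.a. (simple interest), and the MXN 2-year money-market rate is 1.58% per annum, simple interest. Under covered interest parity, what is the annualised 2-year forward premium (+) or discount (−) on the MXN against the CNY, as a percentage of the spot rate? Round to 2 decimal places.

+2.29%

T = 2 years.
F = S · g_CNY/g_MXN = 0.45566 × 1.078800/1.031600 = 0.47650834.
(F − S)/S ÷ T = (0.47650834 − 0.45566)/0.45566/2 = 0.022877 → 2.29%.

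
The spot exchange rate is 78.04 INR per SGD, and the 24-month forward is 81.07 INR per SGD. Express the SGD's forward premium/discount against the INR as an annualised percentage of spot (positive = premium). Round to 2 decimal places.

T = 2 years.
Period premium: (81.07 − 78.04)/78.04 = 0.0388262.
×(1/T) gives 1.94% p.a.

+1.94%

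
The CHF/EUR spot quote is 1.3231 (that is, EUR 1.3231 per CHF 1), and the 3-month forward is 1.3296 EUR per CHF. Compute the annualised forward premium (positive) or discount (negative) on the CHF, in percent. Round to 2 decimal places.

T = 3/12 years.
CHF trades forward at +0.49127% vs spot over the period.
×(1/T) gives 1.97% p.a.

+1.97%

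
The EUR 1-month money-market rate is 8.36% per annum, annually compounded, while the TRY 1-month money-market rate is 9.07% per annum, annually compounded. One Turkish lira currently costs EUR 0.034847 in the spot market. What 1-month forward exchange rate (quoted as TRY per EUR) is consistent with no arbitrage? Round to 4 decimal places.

28.7125

T = 1/12 years.
EUR accumulates by (1 + 0.0836)^(1/12) = 1.00671317.
TRY growth factor: (1 + 0.0907)^(1/12) = 1.00726121.
CIP: F = S · (grow EUR)/(grow TRY) = 0.034847 × 1.00671317/1.00726121 = 0.034828040 EUR per TRY.
Invert for TRY per EUR: 1 / 0.034828040 = 28.7125.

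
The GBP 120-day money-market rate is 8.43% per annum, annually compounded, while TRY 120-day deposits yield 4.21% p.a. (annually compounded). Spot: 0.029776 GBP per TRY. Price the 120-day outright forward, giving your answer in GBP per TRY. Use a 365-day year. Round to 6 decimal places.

0.030167

T = 120/365 years.
GBP growth factor: (1 + 0.0843)^(120/365) = 1.0269658.
TRY growth factor: (1 + 0.0421)^(120/365) = 1.013650.
Forward (GBP per TRY) = 0.029776 × 1.0269658 / 1.013650 = 0.03016715.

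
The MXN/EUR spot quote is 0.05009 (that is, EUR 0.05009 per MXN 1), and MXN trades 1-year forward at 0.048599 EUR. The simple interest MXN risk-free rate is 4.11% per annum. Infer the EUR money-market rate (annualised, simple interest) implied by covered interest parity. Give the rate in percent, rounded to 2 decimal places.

1.01%

T = 1 year.
CIP gives F = S · g_EUR/g_MXN, so g_EUR/g_MXN = 0.048599/0.05009 = 0.9702336.
The MXN side grows by 1 + 0.0411×1 = 1.041100.
That pins the EUR growth at 1.0101102.
r = (1.0101102 − 1)/1 = 0.010110 → 1.01%.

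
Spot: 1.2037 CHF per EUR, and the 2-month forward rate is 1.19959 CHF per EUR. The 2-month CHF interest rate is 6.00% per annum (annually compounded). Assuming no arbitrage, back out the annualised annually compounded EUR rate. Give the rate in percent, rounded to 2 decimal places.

T = 2/12 years.
By CIP, F/S equals the CHF-to-EUR growth ratio: 1.19959/1.2037 = 0.9965855.
CHF growth factor: (1 + 0.0600)^(2/12) = 1.0097588.
So the EUR growth factor = 1.0132184.
r = 1.0132184^(12/2) − 1 = 0.081978 → 8.20%.

8.20%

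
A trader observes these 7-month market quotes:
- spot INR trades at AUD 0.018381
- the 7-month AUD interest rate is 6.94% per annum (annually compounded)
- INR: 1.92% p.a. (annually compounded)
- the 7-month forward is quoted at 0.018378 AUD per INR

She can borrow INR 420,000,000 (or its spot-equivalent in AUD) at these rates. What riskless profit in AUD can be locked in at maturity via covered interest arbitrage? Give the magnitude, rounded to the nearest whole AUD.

T = 7/12 years.
Route A — deposit INR, sell forward: 420,000,000 × 1.011155602 × 0.018378 = AUD 7,804,867.41.
Route B — convert at spot, deposit AUD: 420,000,000 × 0.018381 × 1.039916426 = AUD 8,028,175.61.
The quoted forward undervalues INR, so borrow INR, convert to AUD at spot, deposit the AUD at 6.94%, and buy INR forward at 0.018378 to cover the loan.
Profit = 8,028,175.61 − 7,804,867.41 = AUD 223,308.

AUD 223,308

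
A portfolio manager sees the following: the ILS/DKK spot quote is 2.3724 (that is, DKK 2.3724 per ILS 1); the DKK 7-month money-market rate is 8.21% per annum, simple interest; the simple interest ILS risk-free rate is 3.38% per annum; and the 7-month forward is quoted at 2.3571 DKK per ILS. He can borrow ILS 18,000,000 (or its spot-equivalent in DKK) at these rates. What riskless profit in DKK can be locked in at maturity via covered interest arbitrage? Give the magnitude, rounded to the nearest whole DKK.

DKK 1,483,993

T = 7/12 years.
Route A — deposit ILS, sell forward: 18,000,000 × 1.0197166667 × 2.3571 = DKK 43,264,334.79.
Route B — convert at spot, deposit DKK: 18,000,000 × 2.3724 × 1.0478916667 = DKK 44,748,327.42.
The quoted forward undervalues ILS, so borrow ILS, convert to DKK at spot, deposit the DKK at 8.21%, and buy ILS forward at 2.3571 to cover the loan.
The gap between the two covered legs is DKK 1,483,993.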